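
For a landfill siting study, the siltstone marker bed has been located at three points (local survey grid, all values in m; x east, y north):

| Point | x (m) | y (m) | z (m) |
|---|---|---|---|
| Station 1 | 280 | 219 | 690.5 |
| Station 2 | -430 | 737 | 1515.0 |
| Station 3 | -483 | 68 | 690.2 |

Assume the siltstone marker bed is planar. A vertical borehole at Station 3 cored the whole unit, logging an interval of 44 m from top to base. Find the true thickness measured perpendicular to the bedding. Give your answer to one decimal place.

Two edge vectors: Station 1→Station 2 = (-710, 518, 824.5), Station 1→Station 3 = (-763, -151, -0.3).
Normal n = (Station 1→Station 2) × (Station 1→Station 3) = (124344.1, -629306.5, 502444).
So ∂z/∂x = −n_x/n_z = −0.24748 and ∂z/∂y = −n_y/n_z = 1.25249.
|∇z| = √(a²+b²) = 1.27671, so dip δ = arctan(1.27671) = 51.93°.
True thickness = vertical thickness × cos δ = 44 × cos 51.93° = 27.1 m.

27.1 m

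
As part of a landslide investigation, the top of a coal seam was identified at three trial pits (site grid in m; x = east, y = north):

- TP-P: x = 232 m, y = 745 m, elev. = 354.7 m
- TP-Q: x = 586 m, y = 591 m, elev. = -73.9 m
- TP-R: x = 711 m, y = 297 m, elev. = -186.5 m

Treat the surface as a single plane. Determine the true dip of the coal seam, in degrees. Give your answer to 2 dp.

Let the plane be z = a·x + b·y + c.
TP-Q−TP-P: 354a − 154b = −428.6;  TP-R−TP-P: 479a − 448b = −541.2.
Solving gives a = −1.28107, b = −0.16168.
Gradient magnitude |∇z| = √(a² + b²) = √(1.64114 + 0.02614) = 1.29123.
True dip = arctan(1.29123) = 52.24°, dipping toward E (azimuth ≈ 083°).

52.24°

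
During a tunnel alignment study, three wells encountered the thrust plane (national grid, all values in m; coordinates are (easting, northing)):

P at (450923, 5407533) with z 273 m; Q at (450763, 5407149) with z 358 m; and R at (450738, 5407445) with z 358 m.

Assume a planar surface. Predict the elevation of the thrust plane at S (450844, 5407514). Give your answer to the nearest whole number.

Two edge vectors: P→Q = (-160, -384, 85), P→R = (-185, -88, 85).
Normal n = (P→Q) × (P→R) = (-25160, -2125, -56960).
So ∂z/∂E = −n_x/n_z = −0.44171348 and ∂z/∂N = −n_y/n_z = −0.03730688.
Intercept c from P: 273 + 199178.77 + 201738.20 = 401189.96.
At (450844, 5407514): z = −199143.9 − 201737.5 + 401189.96 = 308.6 m.

309 m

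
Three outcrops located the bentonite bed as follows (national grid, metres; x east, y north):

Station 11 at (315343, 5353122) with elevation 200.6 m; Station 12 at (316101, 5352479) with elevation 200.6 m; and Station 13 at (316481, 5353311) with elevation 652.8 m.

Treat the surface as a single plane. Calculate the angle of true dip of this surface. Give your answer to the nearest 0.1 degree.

Let the plane be z = a·x + b·y + c.
Station 12−Station 11: 758a − 643b = 0;  Station 13−Station 11: 1138a + 189b = 452.2.
Solving gives a = 0.33230, b = 0.39174.
Gradient magnitude |∇z| = √(a² + b²) = √(0.11043 + 0.15346) = 0.51370.
True dip = arctan(0.51370) = 27.2°, dipping toward SW (azimuth ≈ 220°).

27.2°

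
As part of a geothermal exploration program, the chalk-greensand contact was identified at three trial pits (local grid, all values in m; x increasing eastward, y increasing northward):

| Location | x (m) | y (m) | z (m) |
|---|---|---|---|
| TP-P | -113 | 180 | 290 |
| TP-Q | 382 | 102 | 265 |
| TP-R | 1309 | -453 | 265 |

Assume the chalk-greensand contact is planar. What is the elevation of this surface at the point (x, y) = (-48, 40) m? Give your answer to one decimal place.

Let the plane be z = a·x + b·y + c.
TP-Q−TP-P: 495a − 78b = −25;  TP-R−TP-P: 1422a − 633b = −25.
Solving gives a = −0.068546, b = −0.114490.
Then c = 290 − a·-113 − b·180 = 302.86.
At (-48, 40): z = 3.3 − 4.6 + 302.86 = 301.6 m.

301.6 m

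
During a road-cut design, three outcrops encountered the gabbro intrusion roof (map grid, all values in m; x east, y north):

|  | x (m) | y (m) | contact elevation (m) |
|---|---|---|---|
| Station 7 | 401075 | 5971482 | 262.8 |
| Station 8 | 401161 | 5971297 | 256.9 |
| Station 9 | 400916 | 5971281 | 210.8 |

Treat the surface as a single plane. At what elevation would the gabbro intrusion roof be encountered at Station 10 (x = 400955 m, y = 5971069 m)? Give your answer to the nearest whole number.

Let the plane be z = a·x + b·y + c.
Station 8−Station 7: 86a − 185b = −5.9;  Station 9−Station 7: −159a − 201b = −52.
Solving gives a = 0.18059785, b = 0.11584549.
Then c = 262.8 − a·401075 − b·5971482 = −763939.71.
At (400955, 5971069): z = 72411.6 + 691721.4 − 763939.71 = 193.3 m.

193 m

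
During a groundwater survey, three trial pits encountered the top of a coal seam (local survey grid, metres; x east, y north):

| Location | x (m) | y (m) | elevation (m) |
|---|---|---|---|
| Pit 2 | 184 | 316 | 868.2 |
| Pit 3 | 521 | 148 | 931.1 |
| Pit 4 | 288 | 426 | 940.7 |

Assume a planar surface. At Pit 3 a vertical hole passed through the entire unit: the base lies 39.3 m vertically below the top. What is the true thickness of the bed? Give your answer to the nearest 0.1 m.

Let the plane be z = a·x + b·y + c.
Pit 3−Pit 2: 337a − 168b = 62.9;  Pit 4−Pit 2: 104a + 110b = 72.5.
Solving gives a = 0.35017, b = 0.32802.
|∇z| = √(a²+b²) = 0.47981, so dip δ = arctan(0.47981) = 25.63°.
True thickness = vertical thickness × cos δ = 39.3 × cos 25.63° = 35.4 m.

35.4 m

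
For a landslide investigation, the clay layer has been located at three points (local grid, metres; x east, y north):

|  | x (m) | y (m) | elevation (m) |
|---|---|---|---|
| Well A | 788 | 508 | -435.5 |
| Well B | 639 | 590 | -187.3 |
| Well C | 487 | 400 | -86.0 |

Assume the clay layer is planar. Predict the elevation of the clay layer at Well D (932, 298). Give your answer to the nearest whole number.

-748 m

Two edge vectors: Well A→Well B = (-149, 82, 248.2), Well A→Well C = (-301, -108, 349.5).
Normal n = (Well A→Well B) × (Well A→Well C) = (55464.6, -22632.7, 40774).
So ∂z/∂x = −n_x/n_z = −1.36029 and ∂z/∂y = −n_y/n_z = 0.55508.
Intercept c from Well A: -435.5 + 1071.91 − 281.98 = 354.43.
At (932, 298): z = −1267.8 + 165.4 + 354.43 = -747.9 m.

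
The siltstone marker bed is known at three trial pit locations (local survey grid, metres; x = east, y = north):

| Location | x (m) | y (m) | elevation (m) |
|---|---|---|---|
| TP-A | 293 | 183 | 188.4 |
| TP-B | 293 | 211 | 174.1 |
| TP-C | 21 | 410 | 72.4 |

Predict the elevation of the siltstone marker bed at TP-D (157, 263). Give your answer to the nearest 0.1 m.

147.5 m

Let the plane be z = a·x + b·y + c.
TP-B−TP-A: 0a + 28b = −14.3;  TP-C−TP-A: −272a + 227b = −116.
Solving gives a = 0.00025, b = −0.51071.
Then c = 188.4 − a·293 − b·183 = 281.79.
At (157, 263): z = 0.0 − 134.3 + 281.79 = 147.5 m.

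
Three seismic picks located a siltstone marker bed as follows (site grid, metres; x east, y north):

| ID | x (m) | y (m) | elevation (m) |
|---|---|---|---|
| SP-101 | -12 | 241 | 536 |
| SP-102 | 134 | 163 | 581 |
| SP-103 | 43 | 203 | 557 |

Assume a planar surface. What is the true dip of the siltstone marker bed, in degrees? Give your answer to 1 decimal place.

25.3°

Let the plane be z = a·x + b·y + c.
SP-102−SP-101: 146a − 78b = 45;  SP-103−SP-101: 55a − 38b = 21.
Solving gives a = 0.05723, b = −0.46979.
Gradient magnitude |∇z| = √(a² + b²) = √(0.00328 + 0.22071) = 0.47327.
True dip = arctan(0.47327) = 25.3°, dipping toward N (azimuth ≈ 353°).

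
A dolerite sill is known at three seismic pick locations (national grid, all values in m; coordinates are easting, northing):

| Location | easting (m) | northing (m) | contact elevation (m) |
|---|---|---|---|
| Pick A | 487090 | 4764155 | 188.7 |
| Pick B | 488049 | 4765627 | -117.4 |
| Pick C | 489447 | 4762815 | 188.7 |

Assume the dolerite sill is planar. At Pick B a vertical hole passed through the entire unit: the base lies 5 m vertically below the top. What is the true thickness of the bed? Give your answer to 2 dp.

4.93 m

Let the plane be z = a·easting + b·northing + c.
Pick B−Pick A: 959a + 1472b = −306.1;  Pick C−Pick A: 2357a − 1340b = 0.
Solving gives a = −0.08627, b = −0.15174.
|∇z| = √(a²+b²) = 0.17455, so dip δ = arctan(0.17455) = 9.90°.
True thickness = vertical thickness × cos δ = 5 × cos 9.90° = 4.93 m.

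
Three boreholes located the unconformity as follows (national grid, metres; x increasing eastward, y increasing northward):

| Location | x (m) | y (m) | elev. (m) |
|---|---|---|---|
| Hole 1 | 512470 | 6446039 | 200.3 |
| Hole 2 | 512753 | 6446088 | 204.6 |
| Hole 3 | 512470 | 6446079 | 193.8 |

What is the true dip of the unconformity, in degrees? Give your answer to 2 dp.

9.55°

Two edge vectors: Hole 1→Hole 2 = (283, 49, 4.3), Hole 1→Hole 3 = (0, 40, -6.5).
Normal n = (Hole 1→Hole 2) × (Hole 1→Hole 3) = (-490.5, 1839.5, 11320).
So ∂z/∂x = −n_x/n_z = 0.04333 and ∂z/∂y = −n_y/n_z = −0.16250.
Gradient magnitude |∇z| = √(a² + b²) = √(0.00188 + 0.02641) = 0.16818.
True dip = arctan(0.16818) = 9.55°, dipping toward NNW (azimuth ≈ 345°).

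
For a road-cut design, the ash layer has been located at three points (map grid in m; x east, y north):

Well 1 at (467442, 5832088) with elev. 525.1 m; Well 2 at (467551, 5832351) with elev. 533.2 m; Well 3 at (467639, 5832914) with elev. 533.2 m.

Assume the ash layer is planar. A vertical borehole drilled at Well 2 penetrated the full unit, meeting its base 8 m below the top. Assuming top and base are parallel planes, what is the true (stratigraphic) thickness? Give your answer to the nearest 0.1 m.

7.9 m

Let the plane be z = a·x + b·y + c.
Well 2−Well 1: 109a + 263b = 8.1;  Well 3−Well 1: 197a + 826b = 8.1.
Solving gives a = 0.11931, b = −0.01865.
|∇z| = √(a²+b²) = 0.12076, so dip δ = arctan(0.12076) = 6.89°.
True thickness = vertical thickness × cos δ = 8 × cos 6.89° = 7.9 m.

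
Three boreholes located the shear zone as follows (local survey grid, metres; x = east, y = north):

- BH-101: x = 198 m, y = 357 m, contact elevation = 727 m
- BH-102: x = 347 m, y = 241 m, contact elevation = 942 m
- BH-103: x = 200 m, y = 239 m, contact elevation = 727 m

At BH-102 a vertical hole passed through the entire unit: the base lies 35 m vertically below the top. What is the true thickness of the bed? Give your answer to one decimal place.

19.8 m

Two edge vectors: BH-101→BH-102 = (149, -116, 215), BH-101→BH-103 = (2, -118, 0).
Normal n = (BH-101→BH-102) × (BH-101→BH-103) = (25370, 430, -17350).
So ∂z/∂x = −n_x/n_z = 1.46225 and ∂z/∂y = −n_y/n_z = 0.02478.
|∇z| = √(a²+b²) = 1.46246, so dip δ = arctan(1.46246) = 55.64°.
True thickness = vertical thickness × cos δ = 35 × cos 55.64° = 19.8 m.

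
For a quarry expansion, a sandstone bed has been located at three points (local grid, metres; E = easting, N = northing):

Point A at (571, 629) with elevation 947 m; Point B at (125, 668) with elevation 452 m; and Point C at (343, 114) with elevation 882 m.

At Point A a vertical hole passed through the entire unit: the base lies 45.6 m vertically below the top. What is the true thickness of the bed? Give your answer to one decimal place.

Two edge vectors: Point A→Point B = (-446, 39, -495), Point A→Point C = (-228, -515, -65).
Normal n = (Point A→Point B) × (Point A→Point C) = (-257460, 83870, 238582).
So ∂z/∂E = −n_x/n_z = 1.07913 and ∂z/∂N = −n_y/n_z = −0.35154.
|∇z| = √(a²+b²) = 1.13494, so dip δ = arctan(1.13494) = 48.62°.
True thickness = vertical thickness × cos δ = 45.6 × cos 48.62° = 30.1 m.

30.1 m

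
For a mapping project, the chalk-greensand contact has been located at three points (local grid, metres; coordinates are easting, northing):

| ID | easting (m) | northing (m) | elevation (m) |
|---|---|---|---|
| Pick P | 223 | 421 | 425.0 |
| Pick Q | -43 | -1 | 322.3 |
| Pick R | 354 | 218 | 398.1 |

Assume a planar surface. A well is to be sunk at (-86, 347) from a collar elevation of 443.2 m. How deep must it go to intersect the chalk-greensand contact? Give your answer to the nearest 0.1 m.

Let the plane be z = a·easting + b·northing + c.
Pick Q−Pick P: −266a − 422b = −102.7;  Pick R−Pick P: 131a − 203b = −26.9.
Solving gives a = 0.08690, b = 0.18859.
Then c = 425 − a·223 − b·421 = 326.23.
At (-86, 347): z_contact = −7.47 + 65.44 + 326.23 = 384.19 m.
Depth below ground = 443.2 − 384.19 = 59.0 m.

59.0 m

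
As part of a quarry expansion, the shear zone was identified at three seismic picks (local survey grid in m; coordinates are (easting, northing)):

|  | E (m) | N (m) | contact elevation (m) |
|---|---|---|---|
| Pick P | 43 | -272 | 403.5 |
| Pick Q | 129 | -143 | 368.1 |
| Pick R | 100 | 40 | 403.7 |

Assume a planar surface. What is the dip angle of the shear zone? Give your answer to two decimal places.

30.02°

Let the plane be z = a·E + b·N + c.
Pick Q−Pick P: 86a + 129b = −35.4;  Pick R−Pick P: 57a + 312b = 0.2.
Solving gives a = −0.56834, b = 0.10447.
Gradient magnitude |∇z| = √(a² + b²) = √(0.32300 + 0.01091) = 0.57786.
True dip = arctan(0.57786) = 30.02°, dipping toward E (azimuth ≈ 100°).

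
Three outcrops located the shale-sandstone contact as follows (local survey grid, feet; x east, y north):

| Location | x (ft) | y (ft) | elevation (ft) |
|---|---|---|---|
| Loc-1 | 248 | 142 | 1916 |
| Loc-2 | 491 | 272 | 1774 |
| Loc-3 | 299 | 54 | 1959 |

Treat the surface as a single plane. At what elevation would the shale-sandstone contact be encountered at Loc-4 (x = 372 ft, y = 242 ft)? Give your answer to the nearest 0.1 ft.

1822.3 ft

Let the plane be z = a·x + b·y + c.
Loc-2−Loc-1: 243a + 130b = −142;  Loc-3−Loc-1: 51a − 88b = 43.
Solving gives a = −0.24652, b = −0.63151.
Then c = 1916 − a·248 − b·142 = 2066.81.
At (372, 242): z = −91.7 − 152.8 + 2066.81 = 1822.3 ft.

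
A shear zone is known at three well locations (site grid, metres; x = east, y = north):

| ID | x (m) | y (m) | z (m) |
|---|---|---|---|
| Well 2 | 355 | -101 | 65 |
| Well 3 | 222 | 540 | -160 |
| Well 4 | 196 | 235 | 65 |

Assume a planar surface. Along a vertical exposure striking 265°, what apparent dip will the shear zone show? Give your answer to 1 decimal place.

Let the plane be z = a·x + b·y + c.
Well 3−Well 2: −133a + 641b = −225;  Well 4−Well 2: −159a + 336b = 0.
Solving gives a = −1.32096, b = −0.62510.
Unit vector along 265° is (sin 265°, cos 265°) = (-0.9962, -0.0872).
Slope in that direction = a·(-0.9962) + b·(-0.0872) = 1.37042.
Apparent dip = arctan|1.37042| = 53.9° (true dip is 55.6°, so apparent ≤ true as expected).

53.9°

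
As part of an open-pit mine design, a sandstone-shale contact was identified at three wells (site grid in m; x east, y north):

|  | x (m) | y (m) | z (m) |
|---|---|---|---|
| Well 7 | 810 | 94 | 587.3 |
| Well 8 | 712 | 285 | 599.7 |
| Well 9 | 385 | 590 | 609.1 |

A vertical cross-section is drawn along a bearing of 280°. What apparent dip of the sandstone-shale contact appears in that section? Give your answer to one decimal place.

2.5°

Two edge vectors: Well 7→Well 8 = (-98, 191, 12.4), Well 7→Well 9 = (-425, 496, 21.8).
Normal n = (Well 7→Well 8) × (Well 7→Well 9) = (-1986.6, -3133.6, 32567).
So ∂z/∂x = −n_x/n_z = 0.06100 and ∂z/∂y = −n_y/n_z = 0.09622.
Unit vector along 280° is (sin 280°, cos 280°) = (-0.9848, 0.1736).
Slope in that direction = a·(-0.9848) + b·(0.1736) = −0.04337.
Apparent dip = arctan|0.04337| = 2.5° (true dip is 6.5°, so apparent ≤ true as expected).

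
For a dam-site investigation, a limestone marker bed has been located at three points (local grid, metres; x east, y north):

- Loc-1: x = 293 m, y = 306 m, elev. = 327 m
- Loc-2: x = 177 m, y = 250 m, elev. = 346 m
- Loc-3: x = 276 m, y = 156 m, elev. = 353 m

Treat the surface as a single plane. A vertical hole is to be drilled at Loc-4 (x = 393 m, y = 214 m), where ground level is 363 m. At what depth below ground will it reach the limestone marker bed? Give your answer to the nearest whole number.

Two edge vectors: Loc-1→Loc-2 = (-116, -56, 19), Loc-1→Loc-3 = (-17, -150, 26).
Normal n = (Loc-1→Loc-2) × (Loc-1→Loc-3) = (1394, 2693, 16448).
So ∂z/∂x = −n_x/n_z = −0.08475 and ∂z/∂y = −n_y/n_z = −0.16373.
Intercept c from Loc-1: 327 + 24.83 + 50.10 = 401.93.
At (393, 214): z_contact = −33.3 − 35.0 + 401.93 = 333.6 m.
Depth below ground = 363 − 333.6 = 29 m.

29 m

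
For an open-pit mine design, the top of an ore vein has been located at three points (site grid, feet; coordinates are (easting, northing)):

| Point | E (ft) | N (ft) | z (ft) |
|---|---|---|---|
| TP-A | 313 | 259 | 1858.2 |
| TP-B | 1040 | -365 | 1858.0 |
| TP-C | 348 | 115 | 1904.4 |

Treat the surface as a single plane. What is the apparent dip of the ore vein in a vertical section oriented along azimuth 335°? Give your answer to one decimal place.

Two edge vectors: TP-A→TP-B = (727, -624, -0.2), TP-A→TP-C = (35, -144, 46.2).
Normal n = (TP-A→TP-B) × (TP-A→TP-C) = (-28857.6, -33594.4, -82848).
So ∂z/∂E = −n_x/n_z = −0.34832 and ∂z/∂N = −n_y/n_z = −0.40549.
Unit vector along 335° is (sin 335°, cos 335°) = (-0.4226, 0.9063).
Slope in that direction = a·(-0.4226) + b·(0.9063) = −0.22030.
Apparent dip = arctan|0.22030| = 12.4° (true dip is 28.1°, so apparent ≤ true as expected).

12.4°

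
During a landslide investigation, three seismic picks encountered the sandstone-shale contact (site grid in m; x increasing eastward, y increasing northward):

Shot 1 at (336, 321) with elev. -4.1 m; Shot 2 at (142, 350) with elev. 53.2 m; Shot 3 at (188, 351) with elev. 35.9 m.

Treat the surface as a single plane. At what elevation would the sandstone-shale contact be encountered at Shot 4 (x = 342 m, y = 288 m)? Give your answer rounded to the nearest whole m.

9 m

Two edge vectors: Shot 1→Shot 2 = (-194, 29, 57.3), Shot 1→Shot 3 = (-148, 30, 40).
Normal n = (Shot 1→Shot 2) × (Shot 1→Shot 3) = (-559, -720.4, -1528).
So ∂z/∂x = −n_x/n_z = −0.36584 and ∂z/∂y = −n_y/n_z = −0.47147.
Intercept c from Shot 1: -4.1 + 122.92 + 151.34 = 270.16.
At (342, 288): z = −125.1 − 135.8 + 270.16 = 9.3 m.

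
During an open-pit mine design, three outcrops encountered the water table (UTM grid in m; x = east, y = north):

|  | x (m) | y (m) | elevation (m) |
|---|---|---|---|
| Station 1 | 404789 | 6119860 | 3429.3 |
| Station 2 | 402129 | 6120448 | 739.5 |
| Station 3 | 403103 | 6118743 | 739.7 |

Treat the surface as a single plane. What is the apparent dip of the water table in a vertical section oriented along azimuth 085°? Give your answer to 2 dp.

Two edge vectors: Station 1→Station 2 = (-2660, 588, -2689.8), Station 1→Station 3 = (-1686, -1117, -2689.6).
Normal n = (Station 1→Station 2) × (Station 1→Station 3) = (-4585991.4, -2619333.2, 3962588).
So ∂z/∂x = −n_x/n_z = 1.15732 and ∂z/∂y = −n_y/n_z = 0.66102.
Unit vector along 085° is (sin 85°, cos 85°) = (0.9962, 0.0872).
Slope in that direction = a·(0.9962) + b·(0.0872) = 1.21053.
Apparent dip = arctan|1.21053| = 50.44° (true dip is 53.1°, so apparent ≤ true as expected).

50.44°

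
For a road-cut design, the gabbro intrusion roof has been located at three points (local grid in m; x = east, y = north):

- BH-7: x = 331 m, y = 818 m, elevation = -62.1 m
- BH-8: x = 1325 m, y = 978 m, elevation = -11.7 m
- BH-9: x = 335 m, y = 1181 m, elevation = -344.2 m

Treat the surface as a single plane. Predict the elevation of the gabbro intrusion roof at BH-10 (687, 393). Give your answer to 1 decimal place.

Two edge vectors: BH-7→BH-8 = (994, 160, 50.4), BH-7→BH-9 = (4, 363, -282.1).
Normal n = (BH-7→BH-8) × (BH-7→BH-9) = (-63431.2, 280609, 360182).
So ∂z/∂x = −n_x/n_z = 0.176109 and ∂z/∂y = −n_y/n_z = −0.779076.
Intercept c from BH-7: -62.1 − 58.29 + 637.28 = 516.89.
At (687, 393): z = 121.0 − 306.2 + 516.89 = 331.7 m.

331.7 m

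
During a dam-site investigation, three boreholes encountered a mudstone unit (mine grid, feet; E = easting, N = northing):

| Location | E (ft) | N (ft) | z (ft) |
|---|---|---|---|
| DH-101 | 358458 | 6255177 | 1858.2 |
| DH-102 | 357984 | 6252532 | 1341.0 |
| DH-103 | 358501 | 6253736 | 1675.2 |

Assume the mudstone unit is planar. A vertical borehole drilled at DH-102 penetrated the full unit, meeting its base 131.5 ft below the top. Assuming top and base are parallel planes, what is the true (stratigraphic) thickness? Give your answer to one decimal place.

123.9 ft

Two edge vectors: DH-101→DH-102 = (-474, -2645, -517.2), DH-101→DH-103 = (43, -1441, -183).
Normal n = (DH-101→DH-102) × (DH-101→DH-103) = (-261250.2, -108981.6, 796769).
So ∂z/∂E = −n_x/n_z = 0.32789 and ∂z/∂N = −n_y/n_z = 0.13678.
|∇z| = √(a²+b²) = 0.35527, so dip δ = arctan(0.35527) = 19.56°.
True thickness = vertical thickness × cos δ = 131.5 × cos 19.56° = 123.9 ft.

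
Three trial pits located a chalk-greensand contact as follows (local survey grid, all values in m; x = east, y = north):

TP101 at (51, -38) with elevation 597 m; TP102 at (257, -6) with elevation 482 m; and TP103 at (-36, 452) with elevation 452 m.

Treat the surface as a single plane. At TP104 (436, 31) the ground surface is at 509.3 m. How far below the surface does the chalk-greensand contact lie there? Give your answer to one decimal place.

Two edge vectors: TP101→TP102 = (206, 32, -115), TP101→TP103 = (-87, 490, -145).
Normal n = (TP101→TP102) × (TP101→TP103) = (51710, 39875, 103724).
So ∂z/∂x = −n_x/n_z = −0.49853 and ∂z/∂y = −n_y/n_z = −0.38443.
Intercept c from TP101: 597 + 25.43 − 14.61 = 607.82.
At (436, 31): z_contact = −217.36 − 11.92 + 607.82 = 378.54 m.
Depth below ground = 509.3 − 378.54 = 130.8 m.

130.8 m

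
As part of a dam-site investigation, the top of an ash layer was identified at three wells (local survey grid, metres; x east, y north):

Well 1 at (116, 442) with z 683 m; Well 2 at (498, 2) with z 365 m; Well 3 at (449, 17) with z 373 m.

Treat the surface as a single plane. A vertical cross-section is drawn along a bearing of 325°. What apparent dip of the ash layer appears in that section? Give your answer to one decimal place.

Let the plane be z = a·x + b·y + c.
Well 2−Well 1: 382a − 440b = −318;  Well 3−Well 1: 333a − 425b = −310.
Solving gives a = 0.07896, b = 0.79128.
Unit vector along 325° is (sin 325°, cos 325°) = (-0.5736, 0.8192).
Slope in that direction = a·(-0.5736) + b·(0.8192) = 0.60289.
Apparent dip = arctan|0.60289| = 31.1° (true dip is 38.5°, so apparent ≤ true as expected).

31.1°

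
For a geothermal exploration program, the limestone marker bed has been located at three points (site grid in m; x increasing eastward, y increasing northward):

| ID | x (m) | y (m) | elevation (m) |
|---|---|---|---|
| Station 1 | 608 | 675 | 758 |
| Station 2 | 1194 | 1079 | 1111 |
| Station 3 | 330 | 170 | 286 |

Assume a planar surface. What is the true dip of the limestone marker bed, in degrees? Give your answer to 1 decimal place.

Two edge vectors: Station 1→Station 2 = (586, 404, 353), Station 1→Station 3 = (-278, -505, -472).
Normal n = (Station 1→Station 2) × (Station 1→Station 3) = (-12423, 178458, -183618).
So ∂z/∂x = −n_x/n_z = −0.06766 and ∂z/∂y = −n_y/n_z = 0.97190.
Gradient magnitude |∇z| = √(a² + b²) = √(0.00458 + 0.94459) = 0.97425.
True dip = arctan(0.97425) = 44.3°, dipping toward S (azimuth ≈ 176°).

44.3°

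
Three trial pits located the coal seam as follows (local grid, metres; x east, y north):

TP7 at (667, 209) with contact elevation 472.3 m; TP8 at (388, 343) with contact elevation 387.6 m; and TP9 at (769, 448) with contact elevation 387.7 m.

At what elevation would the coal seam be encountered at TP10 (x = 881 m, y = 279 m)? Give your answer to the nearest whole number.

468 m

Two edge vectors: TP7→TP8 = (-279, 134, -84.7), TP7→TP9 = (102, 239, -84.6).
Normal n = (TP7→TP8) × (TP7→TP9) = (8906.9, -32242.8, -80349).
So ∂z/∂x = −n_x/n_z = 0.11085 and ∂z/∂y = −n_y/n_z = −0.40128.
Intercept c from TP7: 472.3 − 73.94 + 83.87 = 482.23.
At (881, 279): z = 97.7 − 112.0 + 482.23 = 467.9 m.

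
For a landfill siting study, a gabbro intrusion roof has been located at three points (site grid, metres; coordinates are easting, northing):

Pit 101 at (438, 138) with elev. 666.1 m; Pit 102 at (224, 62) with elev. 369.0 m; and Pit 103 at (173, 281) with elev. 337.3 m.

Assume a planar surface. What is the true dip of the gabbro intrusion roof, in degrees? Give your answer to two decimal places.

53.27°

Let the plane be z = a·easting + b·northing + c.
Pit 102−Pit 101: −214a − 76b = −297.1;  Pit 103−Pit 101: −265a + 143b = −328.8.
Solving gives a = 1.32975, b = 0.16492.
Gradient magnitude |∇z| = √(a² + b²) = √(1.76823 + 0.02720) = 1.33994.
True dip = arctan(1.33994) = 53.27°, dipping toward W (azimuth ≈ 263°).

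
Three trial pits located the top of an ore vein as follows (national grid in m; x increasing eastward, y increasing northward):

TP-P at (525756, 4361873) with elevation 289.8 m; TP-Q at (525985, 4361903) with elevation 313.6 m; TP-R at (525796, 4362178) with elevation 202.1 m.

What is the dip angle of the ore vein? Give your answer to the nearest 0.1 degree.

Let the plane be z = a·x + b·y + c.
TP-Q−TP-P: 229a + 30b = 23.8;  TP-R−TP-P: 40a + 305b = −87.7.
Solving gives a = 0.14407, b = −0.30644.
Gradient magnitude |∇z| = √(a² + b²) = √(0.02076 + 0.09390) = 0.33862.
True dip = arctan(0.33862) = 18.7°, dipping toward NNW (azimuth ≈ 335°).

18.7°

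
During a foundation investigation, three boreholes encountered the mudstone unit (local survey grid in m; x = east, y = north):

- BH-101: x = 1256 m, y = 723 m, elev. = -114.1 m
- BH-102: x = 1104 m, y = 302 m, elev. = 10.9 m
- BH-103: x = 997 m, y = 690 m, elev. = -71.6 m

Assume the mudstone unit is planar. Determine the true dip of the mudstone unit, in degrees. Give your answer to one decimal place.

15.8°

Let the plane be z = a·x + b·y + c.
BH-102−BH-101: −152a − 421b = 125;  BH-103−BH-101: −259a − 33b = 42.5.
Solving gives a = −0.13235, b = −0.24913.
Gradient magnitude |∇z| = √(a² + b²) = √(0.01752 + 0.06206) = 0.28210.
True dip = arctan(0.28210) = 15.8°, dipping toward NNE (azimuth ≈ 028°).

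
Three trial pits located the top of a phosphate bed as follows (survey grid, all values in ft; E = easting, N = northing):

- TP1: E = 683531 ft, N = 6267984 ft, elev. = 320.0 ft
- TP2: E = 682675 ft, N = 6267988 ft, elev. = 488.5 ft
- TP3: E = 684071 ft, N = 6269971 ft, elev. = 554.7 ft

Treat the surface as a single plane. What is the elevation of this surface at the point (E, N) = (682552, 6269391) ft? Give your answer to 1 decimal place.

753.1 ft

Two edge vectors: TP1→TP2 = (-856, 4, 168.5), TP1→TP3 = (540, 1987, 234.7).
Normal n = (TP1→TP2) × (TP1→TP3) = (-333870.7, 291893.2, -1703032).
So ∂z/∂E = −n_x/n_z = −0.196044878 and ∂z/∂N = −n_y/n_z = 0.171396192.
Intercept c from TP1: 320 + 134002.75 − 1074308.59 = −939985.84.
At (682552, 6269391): z = −133810.8 + 1074549.7 − 939985.84 = 753.1 ft.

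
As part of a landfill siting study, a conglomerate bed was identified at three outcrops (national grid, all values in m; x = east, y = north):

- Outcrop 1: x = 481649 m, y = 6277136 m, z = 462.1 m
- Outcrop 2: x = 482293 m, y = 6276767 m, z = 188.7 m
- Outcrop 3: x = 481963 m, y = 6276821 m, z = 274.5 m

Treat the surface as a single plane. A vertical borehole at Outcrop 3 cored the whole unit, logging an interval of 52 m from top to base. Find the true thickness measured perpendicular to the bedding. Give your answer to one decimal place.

Two edge vectors: Outcrop 1→Outcrop 2 = (644, -369, -273.4), Outcrop 1→Outcrop 3 = (314, -315, -187.6).
Normal n = (Outcrop 1→Outcrop 2) × (Outcrop 1→Outcrop 3) = (-16896.6, 34966.8, -86994).
So ∂z/∂x = −n_x/n_z = −0.19423 and ∂z/∂y = −n_y/n_z = 0.40194.
|∇z| = √(a²+b²) = 0.44641, so dip δ = arctan(0.44641) = 24.06°.
True thickness = vertical thickness × cos δ = 52 × cos 24.06° = 47.5 m.

47.5 m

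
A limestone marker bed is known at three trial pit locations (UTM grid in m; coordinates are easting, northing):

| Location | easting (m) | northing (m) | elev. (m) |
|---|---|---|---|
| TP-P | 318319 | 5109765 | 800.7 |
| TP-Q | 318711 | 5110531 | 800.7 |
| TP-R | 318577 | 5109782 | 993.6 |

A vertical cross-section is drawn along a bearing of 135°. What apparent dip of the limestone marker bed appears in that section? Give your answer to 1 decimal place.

Let the plane be z = a·easting + b·northing + c.
TP-Q−TP-P: 392a + 766b = 0;  TP-R−TP-P: 258a + 17b = 192.9.
Solving gives a = 0.77377, b = −0.39597.
Unit vector along 135° is (sin 135°, cos 135°) = (0.7071, -0.7071).
Slope in that direction = a·(0.7071) + b·(-0.7071) = 0.82713.
Apparent dip = arctan|0.82713| = 39.6° (true dip is 41.0°, so apparent ≤ true as expected).

39.6°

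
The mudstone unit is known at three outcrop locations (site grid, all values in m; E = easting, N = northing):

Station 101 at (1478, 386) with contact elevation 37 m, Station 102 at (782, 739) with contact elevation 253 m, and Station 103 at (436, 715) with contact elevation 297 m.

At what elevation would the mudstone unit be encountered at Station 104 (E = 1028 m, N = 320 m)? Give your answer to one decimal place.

83.2 m

Two edge vectors: Station 101→Station 102 = (-696, 353, 216), Station 101→Station 103 = (-1042, 329, 260).
Normal n = (Station 101→Station 102) × (Station 101→Station 103) = (20716, -44112, 138842).
So ∂z/∂E = −n_x/n_z = −0.149206 and ∂z/∂N = −n_y/n_z = 0.317714.
Intercept c from Station 101: 37 + 220.53 − 122.64 = 134.89.
At (1028, 320): z = −153.4 + 101.7 + 134.89 = 83.2 m.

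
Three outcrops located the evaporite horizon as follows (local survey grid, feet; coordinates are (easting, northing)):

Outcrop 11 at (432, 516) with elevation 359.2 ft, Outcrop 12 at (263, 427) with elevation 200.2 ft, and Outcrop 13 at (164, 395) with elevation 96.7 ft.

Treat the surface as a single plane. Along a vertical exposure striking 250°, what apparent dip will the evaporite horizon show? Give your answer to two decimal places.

43.91°

Let the plane be z = a·E + b·N + c.
Outcrop 12−Outcrop 11: −169a − 89b = −159;  Outcrop 13−Outcrop 11: −268a − 121b = −262.5.
Solving gives a = 1.21172, b = −0.51440.
Unit vector along 250° is (sin 250°, cos 250°) = (-0.9397, -0.3420).
Slope in that direction = a·(-0.9397) + b·(-0.3420) = −0.96271.
Apparent dip = arctan|0.96271| = 43.91° (true dip is 52.8°, so apparent ≤ true as expected).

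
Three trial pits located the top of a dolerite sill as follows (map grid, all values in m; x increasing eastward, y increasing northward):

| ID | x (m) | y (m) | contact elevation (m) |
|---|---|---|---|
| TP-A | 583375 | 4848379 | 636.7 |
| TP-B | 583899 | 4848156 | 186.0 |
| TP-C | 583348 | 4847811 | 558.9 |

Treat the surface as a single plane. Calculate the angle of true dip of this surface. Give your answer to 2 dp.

38.83°

Two edge vectors: TP-A→TP-B = (524, -223, -450.7), TP-A→TP-C = (-27, -568, -77.8).
Normal n = (TP-A→TP-B) × (TP-A→TP-C) = (-238648.2, 52936.1, -303653).
So ∂z/∂x = −n_x/n_z = −0.78592 and ∂z/∂y = −n_y/n_z = 0.17433.
Gradient magnitude |∇z| = √(a² + b²) = √(0.61768 + 0.03039) = 0.80503.
True dip = arctan(0.80503) = 38.83°, dipping toward ESE (azimuth ≈ 103°).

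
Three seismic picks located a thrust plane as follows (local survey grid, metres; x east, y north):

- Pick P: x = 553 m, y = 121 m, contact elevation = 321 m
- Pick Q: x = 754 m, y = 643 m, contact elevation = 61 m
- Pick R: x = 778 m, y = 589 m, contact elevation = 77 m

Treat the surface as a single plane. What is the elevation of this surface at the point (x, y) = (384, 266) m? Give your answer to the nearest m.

Two edge vectors: Pick P→Pick Q = (201, 522, -260), Pick P→Pick R = (225, 468, -244).
Normal n = (Pick P→Pick Q) × (Pick P→Pick R) = (-5688, -9456, -23382).
So ∂z/∂x = −n_x/n_z = −0.24326 and ∂z/∂y = −n_y/n_z = −0.40441.
Intercept c from Pick P: 321 + 134.53 + 48.93 = 504.46.
At (384, 266): z = −93.4 − 107.6 + 504.46 = 303.5 m.

303 m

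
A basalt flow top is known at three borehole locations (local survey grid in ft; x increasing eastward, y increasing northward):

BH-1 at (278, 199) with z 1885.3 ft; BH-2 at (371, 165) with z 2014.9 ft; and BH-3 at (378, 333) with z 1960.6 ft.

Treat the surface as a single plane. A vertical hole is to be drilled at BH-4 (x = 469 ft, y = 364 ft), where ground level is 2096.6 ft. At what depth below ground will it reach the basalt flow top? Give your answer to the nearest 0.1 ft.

33.3 ft

Let the plane be z = a·x + b·y + c.
BH-2−BH-1: 93a − 34b = 129.6;  BH-3−BH-1: 100a + 134b = 75.3.
Solving gives a = 1.25625, b = −0.37556.
Then c = 1885.3 − a·278 − b·199 = 1610.80.
At (469, 364): z_contact = 589.18 − 136.70 + 1610.80 = 2063.28 ft.
Depth below ground = 2096.6 − 2063.28 = 33.3 ft.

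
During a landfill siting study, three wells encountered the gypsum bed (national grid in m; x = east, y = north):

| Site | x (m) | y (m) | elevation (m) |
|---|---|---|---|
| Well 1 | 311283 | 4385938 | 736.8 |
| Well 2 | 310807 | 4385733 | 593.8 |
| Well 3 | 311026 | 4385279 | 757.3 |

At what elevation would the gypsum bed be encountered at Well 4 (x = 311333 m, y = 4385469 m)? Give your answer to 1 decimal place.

839.2 m

Let the plane be z = a·x + b·y + c.
Well 2−Well 1: −476a − 205b = −143;  Well 3−Well 1: −257a − 659b = 20.5.
Solving gives a = 0.377164280, b = −0.178196085.
Then c = 736.8 − a·311283 − b·4385938 = 664888.95.
At (311333, 4385469): z = 117423.7 − 781473.4 + 664888.95 = 839.2 m.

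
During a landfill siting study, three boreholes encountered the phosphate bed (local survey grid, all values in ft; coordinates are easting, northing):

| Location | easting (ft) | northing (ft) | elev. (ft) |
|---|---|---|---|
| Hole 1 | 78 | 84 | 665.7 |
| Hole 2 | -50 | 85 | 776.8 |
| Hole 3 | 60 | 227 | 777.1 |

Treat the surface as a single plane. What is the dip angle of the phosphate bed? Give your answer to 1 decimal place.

Two edge vectors: Hole 1→Hole 2 = (-128, 1, 111.1), Hole 1→Hole 3 = (-18, 143, 111.4).
Normal n = (Hole 1→Hole 2) × (Hole 1→Hole 3) = (-15775.9, 12259.4, -18286).
So ∂z/∂easting = −n_x/n_z = −0.86273 and ∂z/∂northing = −n_y/n_z = 0.67043.
Gradient magnitude |∇z| = √(a² + b²) = √(0.74430 + 0.44947) = 1.09260.
True dip = arctan(1.09260) = 47.5°, dipping toward SE (azimuth ≈ 128°).

47.5°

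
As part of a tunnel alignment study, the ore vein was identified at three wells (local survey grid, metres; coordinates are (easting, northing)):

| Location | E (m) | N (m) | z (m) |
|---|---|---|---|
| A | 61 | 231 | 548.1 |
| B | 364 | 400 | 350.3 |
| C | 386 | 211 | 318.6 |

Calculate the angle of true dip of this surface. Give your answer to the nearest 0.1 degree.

Two edge vectors: A→B = (303, 169, -197.8), A→C = (325, -20, -229.5).
Normal n = (A→B) × (A→C) = (-42741.5, 5253.5, -60985).
So ∂z/∂E = −n_x/n_z = −0.70085 and ∂z/∂N = −n_y/n_z = 0.08614.
Gradient magnitude |∇z| = √(a² + b²) = √(0.49119 + 0.00742) = 0.70613.
True dip = arctan(0.70613) = 35.2°, dipping toward E (azimuth ≈ 097°).

35.2°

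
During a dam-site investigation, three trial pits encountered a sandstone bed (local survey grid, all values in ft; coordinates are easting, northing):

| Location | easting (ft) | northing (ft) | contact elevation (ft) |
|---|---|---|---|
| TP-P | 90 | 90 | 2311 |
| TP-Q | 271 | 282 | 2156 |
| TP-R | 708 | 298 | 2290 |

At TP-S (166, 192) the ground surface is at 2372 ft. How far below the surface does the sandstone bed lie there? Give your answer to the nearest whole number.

Let the plane be z = a·easting + b·northing + c.
TP-Q−TP-P: 181a + 192b = −155;  TP-R−TP-P: 618a + 208b = −21.
Solving gives a = 0.34821, b = −1.13555.
Then c = 2311 − a·90 − b·90 = 2381.86.
At (166, 192): z_contact = 57.8 − 218.0 + 2381.86 = 2221.6 ft.
Depth below ground = 2372 − 2221.6 = 150 ft.

150 ft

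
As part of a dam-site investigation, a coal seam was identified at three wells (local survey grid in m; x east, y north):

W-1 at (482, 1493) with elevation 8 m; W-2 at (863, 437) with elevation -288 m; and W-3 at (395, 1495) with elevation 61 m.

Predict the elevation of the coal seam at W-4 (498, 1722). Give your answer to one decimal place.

Let the plane be z = a·x + b·y + c.
W-2−W-1: 381a − 1056b = −296;  W-3−W-1: −87a + 2b = 53.
Solving gives a = −0.607793, b = 0.061014.
Then c = 8 − a·482 − b·1493 = 209.86.
At (498, 1722): z = −302.7 + 105.1 + 209.86 = 12.2 m.

12.2 m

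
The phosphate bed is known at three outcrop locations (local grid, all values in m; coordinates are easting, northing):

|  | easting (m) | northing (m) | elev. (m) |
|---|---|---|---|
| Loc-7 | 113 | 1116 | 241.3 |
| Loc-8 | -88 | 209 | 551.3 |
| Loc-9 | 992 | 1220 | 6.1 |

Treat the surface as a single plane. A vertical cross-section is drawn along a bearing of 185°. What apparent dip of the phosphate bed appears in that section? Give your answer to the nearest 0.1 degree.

17.2°

Let the plane be z = a·easting + b·northing + c.
Loc-8−Loc-7: −201a − 907b = 310;  Loc-9−Loc-7: 879a + 104b = −235.2.
Solving gives a = −0.23325, b = −0.29009.
Unit vector along 185° is (sin 185°, cos 185°) = (-0.0872, -0.9962).
Slope in that direction = a·(-0.0872) + b·(-0.9962) = 0.30932.
Apparent dip = arctan|0.30932| = 17.2° (true dip is 20.4°, so apparent ≤ true as expected).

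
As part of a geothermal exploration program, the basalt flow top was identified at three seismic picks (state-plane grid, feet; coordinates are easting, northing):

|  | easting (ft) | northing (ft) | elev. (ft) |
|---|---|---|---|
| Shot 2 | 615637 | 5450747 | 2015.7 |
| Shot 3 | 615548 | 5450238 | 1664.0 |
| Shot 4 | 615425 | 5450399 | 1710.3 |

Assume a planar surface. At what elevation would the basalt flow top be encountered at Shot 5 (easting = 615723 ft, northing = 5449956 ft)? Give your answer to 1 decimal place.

1565.5 ft

Two edge vectors: Shot 2→Shot 3 = (-89, -509, -351.7), Shot 2→Shot 4 = (-212, -348, -305.4).
Normal n = (Shot 2→Shot 3) × (Shot 2→Shot 4) = (33057, 47379.8, -76936).
So ∂z/∂easting = −n_x/n_z = 0.429668816 and ∂z/∂northing = −n_y/n_z = 0.615833940.
Intercept c from Shot 2: 2015.7 − 264520.02 − 3356755.00 = −3619259.32.
At (615723, 5449956): z = 264557.0 + 3356267.9 − 3619259.32 = 1565.5 ft.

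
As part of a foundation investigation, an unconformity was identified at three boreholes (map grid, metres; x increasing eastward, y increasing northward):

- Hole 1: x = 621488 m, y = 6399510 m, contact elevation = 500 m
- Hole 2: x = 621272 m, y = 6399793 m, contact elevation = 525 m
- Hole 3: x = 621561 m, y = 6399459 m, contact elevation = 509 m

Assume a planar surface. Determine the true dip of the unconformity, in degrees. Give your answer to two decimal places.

Let the plane be z = a·x + b·y + c.
Hole 2−Hole 1: −216a + 283b = 25;  Hole 3−Hole 1: 73a − 51b = 9.
Solving gives a = 0.39635, b = 0.39085.
Gradient magnitude |∇z| = √(a² + b²) = √(0.15709 + 0.15277) = 0.55665.
True dip = arctan(0.55665) = 29.10°, dipping toward SW (azimuth ≈ 225°).

29.10°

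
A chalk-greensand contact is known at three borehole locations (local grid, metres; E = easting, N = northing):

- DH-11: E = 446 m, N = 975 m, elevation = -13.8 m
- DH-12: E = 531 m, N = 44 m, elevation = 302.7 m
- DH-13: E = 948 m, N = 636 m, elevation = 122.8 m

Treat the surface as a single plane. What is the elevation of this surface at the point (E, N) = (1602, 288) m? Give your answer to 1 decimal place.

Let the plane be z = a·E + b·N + c.
DH-12−DH-11: 85a − 931b = 316.5;  DH-13−DH-11: 502a − 339b = 136.6.
Solving gives a = 0.045334, b = −0.335818.
Then c = -13.8 − a·446 − b·975 = 293.40.
At (1602, 288): z = 72.6 − 96.7 + 293.40 = 269.3 m.

269.3 m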